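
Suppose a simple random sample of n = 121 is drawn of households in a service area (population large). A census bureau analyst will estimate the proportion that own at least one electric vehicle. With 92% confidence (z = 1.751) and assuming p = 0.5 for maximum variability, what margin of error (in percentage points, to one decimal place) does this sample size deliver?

8.0

SE(p̂) = √[p(1−p)/n] = √[0.2500/121] = 0.04545.
E = z × SE = 1.751 × 0.04545 = 0.07959, or 8.0 percentage points.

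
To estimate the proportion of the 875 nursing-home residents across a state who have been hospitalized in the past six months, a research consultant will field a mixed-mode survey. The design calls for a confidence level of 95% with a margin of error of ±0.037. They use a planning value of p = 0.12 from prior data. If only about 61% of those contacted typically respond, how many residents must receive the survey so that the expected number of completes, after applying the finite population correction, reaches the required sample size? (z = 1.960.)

Completed interviews needed (unadjusted): n₀ = 1.960² × 0.1056 / 0.037² ≈ 296.33 → 297.
FPC for N = 875: n = 297 / (1 + 296/875) = 297 / 1.3383 ≈ 221.93 → 222.
At a 61% response rate, contacts needed = 222 / 0.61 ≈ 363.93 → 364.

364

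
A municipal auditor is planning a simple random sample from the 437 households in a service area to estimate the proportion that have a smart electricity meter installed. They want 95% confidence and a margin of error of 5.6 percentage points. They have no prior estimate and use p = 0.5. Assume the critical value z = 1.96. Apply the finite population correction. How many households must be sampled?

181

Unadjusted: n₀ = 1.96² × 0.50 × 0.50 / 0.056² ≈ 306.25, so n₀ = 307.
Finite population correction with N = 437: n = n₀ / (1 + (n₀−1)/N) = 307 / (1 + 306/437) = 307 / 1.7002 ≈ 180.56.
Rounding up, n = 181.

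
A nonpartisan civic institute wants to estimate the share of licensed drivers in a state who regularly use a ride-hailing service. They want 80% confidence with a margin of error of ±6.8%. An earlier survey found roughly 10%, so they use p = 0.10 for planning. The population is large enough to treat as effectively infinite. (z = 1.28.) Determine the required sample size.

32

With p = 0.10, p(1−p) = 0.0900.
n = z²·p(1−p)/E² = 1.28² × 0.0900 / 0.068² = 1.6384 × 0.0900 / 0.004624 ≈ 31.89.
Rounding up gives n = 32.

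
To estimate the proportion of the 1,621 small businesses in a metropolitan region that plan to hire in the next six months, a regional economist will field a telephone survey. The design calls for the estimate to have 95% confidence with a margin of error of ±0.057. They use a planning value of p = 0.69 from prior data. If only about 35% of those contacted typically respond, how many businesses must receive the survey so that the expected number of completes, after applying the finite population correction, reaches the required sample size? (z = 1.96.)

626

Completed interviews needed (unadjusted): n₀ = 1.96² × 0.2139 / 0.057² ≈ 252.91 → 253.
FPC for N = 1,621: n = 253 / (1 + 252/1621) = 253 / 1.1555 ≈ 218.96 → 219.
At a 35% response rate, contacts needed = 219 / 0.35 ≈ 625.71 → 626.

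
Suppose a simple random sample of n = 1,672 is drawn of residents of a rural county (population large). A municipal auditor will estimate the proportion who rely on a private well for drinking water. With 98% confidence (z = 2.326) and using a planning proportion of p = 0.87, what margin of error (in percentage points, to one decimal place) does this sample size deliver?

1.9

SE(p̂) = √[p(1−p)/n] = √[0.1131/1672] = 0.00822.
E = z × SE = 2.326 × 0.00822 = 0.01913, or 1.9 percentage points.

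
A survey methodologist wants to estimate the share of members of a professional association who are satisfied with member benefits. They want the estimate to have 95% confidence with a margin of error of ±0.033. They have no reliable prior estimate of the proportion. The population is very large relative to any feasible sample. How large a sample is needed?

882

For 95% confidence, z = 1.960.
With no prior estimate, use p = 0.5, giving p(1−p) = 0.25.
n = z²·p(1−p)/E² = 1.960² × 0.2500 / 0.033² = 3.8416 × 0.2500 / 0.001089 ≈ 881.91.
Rounding up gives n = 882.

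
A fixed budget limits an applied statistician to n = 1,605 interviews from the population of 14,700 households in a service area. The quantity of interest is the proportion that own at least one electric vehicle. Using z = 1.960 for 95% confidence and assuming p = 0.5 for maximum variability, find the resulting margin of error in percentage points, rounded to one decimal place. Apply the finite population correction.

Finite-population factor: (N−n)/(N−1) = (14700−1605)/(14700−1) = 0.8909.
SE(p̂) = √[p(1−p)/n · (N−n)/(N−1)] = √[0.2500/1605 × 0.8909] = 0.01178.
E = z × SE = 1.960 × 0.01178 = 0.02309 ≈ 2.3 percentage points.

2.3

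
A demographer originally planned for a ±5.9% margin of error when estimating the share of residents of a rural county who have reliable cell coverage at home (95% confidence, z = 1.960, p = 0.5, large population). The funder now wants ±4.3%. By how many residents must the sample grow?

At ±5.9%: n = 1.960² × 0.2500 / 0.059² ≈ 275.90 → 276.
At ±4.3%: n = 1.960² × 0.2500 / 0.043² ≈ 519.42 → 520.
Additional respondents: 520 − 276 = 244.

244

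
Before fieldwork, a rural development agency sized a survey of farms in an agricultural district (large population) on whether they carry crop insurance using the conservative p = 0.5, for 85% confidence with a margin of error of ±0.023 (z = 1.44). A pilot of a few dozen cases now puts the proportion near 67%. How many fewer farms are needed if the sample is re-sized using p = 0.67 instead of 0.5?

Conservative (p = 0.5): n = 1.44² × 0.25 / 0.023² ≈ 979.96 → 980.
Using p = 0.67: p(1−p) = 0.2211, so n = 1.44² × 0.2211 / 0.023² ≈ 866.68 → 867.
Reduction: 980 − 867 = 113.

113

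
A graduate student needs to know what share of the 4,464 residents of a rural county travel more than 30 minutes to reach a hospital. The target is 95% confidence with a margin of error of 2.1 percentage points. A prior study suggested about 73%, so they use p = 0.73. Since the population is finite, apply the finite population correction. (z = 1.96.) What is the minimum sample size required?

Unadjusted: n₀ = 1.96² × 0.73 × 0.27 / 0.021² ≈ 1716.96, so n₀ = 1717.
Finite population correction with N = 4,464: n = n₀ / (1 + (n₀−1)/N) = 1717 / (1 + 1716/4464) = 1717 / 1.3844 ≈ 1240.24.
Rounding up, n = 1241.

1241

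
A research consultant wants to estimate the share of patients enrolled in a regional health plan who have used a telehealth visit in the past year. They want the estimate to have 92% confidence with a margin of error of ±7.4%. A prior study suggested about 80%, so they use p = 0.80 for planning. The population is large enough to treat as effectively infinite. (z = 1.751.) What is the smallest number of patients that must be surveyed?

90

With p = 0.80, p(1−p) = 0.1600.
n = z²·p(1−p)/E² = 1.751² × 0.1600 / 0.074² = 3.0660 × 0.1600 / 0.005476 ≈ 89.58.
Rounding up gives n = 90.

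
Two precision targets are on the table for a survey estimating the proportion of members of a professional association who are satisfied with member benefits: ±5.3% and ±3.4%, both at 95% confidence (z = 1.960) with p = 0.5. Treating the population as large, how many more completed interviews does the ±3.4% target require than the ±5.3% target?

At ±5.3%: n = 1.960² × 0.2500 / 0.053² ≈ 341.90 → 342.
At ±3.4%: n = 1.960² × 0.2500 / 0.034² ≈ 830.80 → 831.
Additional respondents: 831 − 342 = 489.

489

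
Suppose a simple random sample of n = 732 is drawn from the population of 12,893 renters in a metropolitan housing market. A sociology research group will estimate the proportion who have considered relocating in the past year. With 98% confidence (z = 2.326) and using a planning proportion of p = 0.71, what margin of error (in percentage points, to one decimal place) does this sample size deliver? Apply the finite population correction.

3.8

Finite-population factor: (N−n)/(N−1) = (12893−732)/(12893−1) = 0.9433.
SE(p̂) = √[p(1−p)/n · (N−n)/(N−1)] = √[0.2059/732 × 0.9433] = 0.01629.
E = z × SE = 2.326 × 0.01629 = 0.03789 ≈ 3.8 percentage points.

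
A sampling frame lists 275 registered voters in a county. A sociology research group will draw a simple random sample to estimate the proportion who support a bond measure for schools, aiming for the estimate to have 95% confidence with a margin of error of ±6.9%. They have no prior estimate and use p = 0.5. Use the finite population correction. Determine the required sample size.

117

For 95% confidence, z = 1.960.
Unadjusted: n₀ = 1.960² × 0.50 × 0.50 / 0.069² ≈ 201.72, so n₀ = 202.
Finite population correction with N = 275: n = n₀ / (1 + (n₀−1)/N) = 202 / (1 + 201/275) = 202 / 1.7309 ≈ 116.70.
Rounding up, n = 117.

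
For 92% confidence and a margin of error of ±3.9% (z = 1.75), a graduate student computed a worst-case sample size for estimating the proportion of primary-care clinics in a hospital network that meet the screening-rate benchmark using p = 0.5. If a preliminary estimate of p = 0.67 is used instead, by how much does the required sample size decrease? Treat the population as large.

58

Conservative (p = 0.5): n = 1.75² × 0.25 / 0.039² ≈ 503.37 → 504.
Using p = 0.67: p(1−p) = 0.2211, so n = 1.75² × 0.2211 / 0.039² ≈ 445.18 → 446.
Reduction: 504 − 446 = 58.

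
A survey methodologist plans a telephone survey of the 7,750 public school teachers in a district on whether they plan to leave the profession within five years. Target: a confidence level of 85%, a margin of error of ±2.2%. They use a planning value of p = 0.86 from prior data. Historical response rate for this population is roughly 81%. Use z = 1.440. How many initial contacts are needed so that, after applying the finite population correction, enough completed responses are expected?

Completed interviews needed (unadjusted): n₀ = 1.440² × 0.1204 / 0.022² ≈ 515.83 → 516.
FPC for N = 7,750: n = 516 / (1 + 515/7750) = 516 / 1.0665 ≈ 483.85 → 484.
At an 81% response rate, contacts needed = 484 / 0.81 ≈ 597.53 → 598.

598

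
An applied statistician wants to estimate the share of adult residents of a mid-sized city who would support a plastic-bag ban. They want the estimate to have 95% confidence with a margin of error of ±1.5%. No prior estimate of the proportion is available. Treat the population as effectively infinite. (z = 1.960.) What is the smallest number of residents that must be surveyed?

With no prior estimate, use p = 0.5, giving p(1−p) = 0.25.
n = z²·p(1−p)/E² = 1.960² × 0.2500 / 0.015² = 3.8416 × 0.2500 / 0.000225 ≈ 4268.44.
Rounding up gives n = 4269.

4269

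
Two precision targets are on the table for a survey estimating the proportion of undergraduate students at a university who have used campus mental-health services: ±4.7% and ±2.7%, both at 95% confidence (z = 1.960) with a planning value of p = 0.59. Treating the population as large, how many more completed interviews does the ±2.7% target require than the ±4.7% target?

854

At ±4.7%: n = 1.960² × 0.2419 / 0.047² ≈ 420.68 → 421.
At ±2.7%: n = 1.960² × 0.2419 / 0.027² ≈ 1274.74 → 1275.
Additional respondents: 1275 − 421 = 854.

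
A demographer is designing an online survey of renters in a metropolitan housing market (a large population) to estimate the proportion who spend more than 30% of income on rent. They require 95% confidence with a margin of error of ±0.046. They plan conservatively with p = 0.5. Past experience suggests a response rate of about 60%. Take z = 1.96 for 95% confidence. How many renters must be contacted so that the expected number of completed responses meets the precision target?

Completed interviews needed: n₀ = 1.96² × 0.2500 / 0.046² ≈ 453.88 → 454.
At a 60% response rate, contacts needed = 454 / 0.60 ≈ 756.67 → 757.

757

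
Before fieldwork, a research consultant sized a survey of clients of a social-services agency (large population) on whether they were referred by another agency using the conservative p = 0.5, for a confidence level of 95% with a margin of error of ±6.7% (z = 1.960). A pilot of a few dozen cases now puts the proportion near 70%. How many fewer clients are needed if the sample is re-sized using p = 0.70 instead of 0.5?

34

Conservative (p = 0.5): n = 1.960² × 0.25 / 0.067² ≈ 213.95 → 214.
Using p = 0.70: p(1−p) = 0.2100, so n = 1.960² × 0.2100 / 0.067² ≈ 179.71 → 180.
Reduction: 214 − 180 = 34.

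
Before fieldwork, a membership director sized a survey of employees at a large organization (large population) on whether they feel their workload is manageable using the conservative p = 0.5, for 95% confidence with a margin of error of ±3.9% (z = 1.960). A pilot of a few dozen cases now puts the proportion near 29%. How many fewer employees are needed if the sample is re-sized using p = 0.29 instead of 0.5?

Conservative (p = 0.5): n = 1.960² × 0.25 / 0.039² ≈ 631.43 → 632.
Using p = 0.29: p(1−p) = 0.2059, so n = 1.960² × 0.2059 / 0.039² ≈ 520.04 → 521.
Reduction: 632 − 521 = 111.

111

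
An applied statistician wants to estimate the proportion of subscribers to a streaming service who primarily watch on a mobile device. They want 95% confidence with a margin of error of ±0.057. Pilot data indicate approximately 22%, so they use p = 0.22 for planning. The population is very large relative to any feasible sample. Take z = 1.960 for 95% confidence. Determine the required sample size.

203

With p = 0.22, p(1−p) = 0.1716.
n = z²·p(1−p)/E² = 1.960² × 0.1716 / 0.057² = 3.8416 × 0.1716 / 0.003249 ≈ 202.90.
Rounding up gives n = 203.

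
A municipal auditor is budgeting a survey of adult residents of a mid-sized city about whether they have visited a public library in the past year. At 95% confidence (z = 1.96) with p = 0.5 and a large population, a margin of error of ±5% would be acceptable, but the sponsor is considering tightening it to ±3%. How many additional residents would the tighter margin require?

At ±5%: n = 1.96² × 0.2500 / 0.050² ≈ 384.16 → 385.
At ±3%: n = 1.96² × 0.2500 / 0.030² ≈ 1067.11 → 1068.
Additional respondents: 1068 − 385 = 683.

683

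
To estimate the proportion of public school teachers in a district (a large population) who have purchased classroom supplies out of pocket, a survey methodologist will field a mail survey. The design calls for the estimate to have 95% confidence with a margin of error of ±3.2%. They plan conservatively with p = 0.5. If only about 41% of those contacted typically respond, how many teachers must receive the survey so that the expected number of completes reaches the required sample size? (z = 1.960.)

Completed interviews needed: n₀ = 1.960² × 0.2500 / 0.032² ≈ 937.89 → 938.
At a 41% response rate, contacts needed = 938 / 0.41 ≈ 2287.80 → 2288.

2288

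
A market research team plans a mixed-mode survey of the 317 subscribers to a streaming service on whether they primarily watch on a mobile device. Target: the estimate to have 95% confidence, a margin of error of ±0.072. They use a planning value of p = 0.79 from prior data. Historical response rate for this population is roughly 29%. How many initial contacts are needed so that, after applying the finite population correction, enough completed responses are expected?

307

For 95% confidence, z = 1.960.
Completed interviews needed (unadjusted): n₀ = 1.960² × 0.1659 / 0.072² ≈ 122.94 → 123.
FPC for N = 317: n = 123 / (1 + 122/317) = 123 / 1.3849 ≈ 88.82 → 89.
At a 29% response rate, contacts needed = 89 / 0.29 ≈ 306.90 → 307.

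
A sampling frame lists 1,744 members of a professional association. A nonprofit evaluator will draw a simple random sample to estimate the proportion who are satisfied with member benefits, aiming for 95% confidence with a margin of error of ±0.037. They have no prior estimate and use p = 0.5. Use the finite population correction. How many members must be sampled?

501

For 95% confidence, z = 1.960.
Unadjusted: n₀ = 1.960² × 0.50 × 0.50 / 0.037² ≈ 701.53, so n₀ = 702.
Finite population correction with N = 1,744: n = n₀ / (1 + (n₀−1)/N) = 702 / (1 + 701/1744) = 702 / 1.4019 ≈ 500.73.
Rounding up, n = 501.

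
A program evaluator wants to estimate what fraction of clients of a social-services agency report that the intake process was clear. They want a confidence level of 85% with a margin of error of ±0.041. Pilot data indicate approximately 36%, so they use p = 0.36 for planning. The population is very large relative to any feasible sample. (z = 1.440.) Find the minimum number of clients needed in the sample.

285

With p = 0.36, p(1−p) = 0.2304.
n = z²·p(1−p)/E² = 1.440² × 0.2304 / 0.041² = 2.0736 × 0.2304 / 0.001681 ≈ 284.21.
Rounding up gives n = 285.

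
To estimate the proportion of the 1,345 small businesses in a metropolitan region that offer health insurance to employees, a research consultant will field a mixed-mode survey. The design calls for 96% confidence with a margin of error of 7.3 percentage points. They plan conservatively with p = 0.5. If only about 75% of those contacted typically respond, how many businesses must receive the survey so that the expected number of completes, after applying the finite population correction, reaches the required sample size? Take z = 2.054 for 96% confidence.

231

Completed interviews needed (unadjusted): n₀ = 2.054² × 0.2500 / 0.073² ≈ 197.92 → 198.
FPC for N = 1,345: n = 198 / (1 + 197/1345) = 198 / 1.1465 ≈ 172.70 → 173.
At a 75% response rate, contacts needed = 173 / 0.75 ≈ 230.67 → 231.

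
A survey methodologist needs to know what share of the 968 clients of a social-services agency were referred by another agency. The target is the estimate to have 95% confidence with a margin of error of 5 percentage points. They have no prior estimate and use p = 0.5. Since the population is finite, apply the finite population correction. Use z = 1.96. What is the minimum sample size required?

Unadjusted: n₀ = 1.96² × 0.50 × 0.50 / 0.050² ≈ 384.16, so n₀ = 385.
Finite population correction with N = 968: n = n₀ / (1 + (n₀−1)/N) = 385 / (1 + 384/968) = 385 / 1.3967 ≈ 275.65.
Rounding up, n = 276.

276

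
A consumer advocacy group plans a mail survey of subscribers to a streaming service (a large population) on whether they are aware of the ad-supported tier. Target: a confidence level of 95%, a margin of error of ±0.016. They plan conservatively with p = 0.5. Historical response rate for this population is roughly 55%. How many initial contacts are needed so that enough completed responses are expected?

6822

For 95% confidence, z = 1.96.
Completed interviews needed: n₀ = 1.96² × 0.2500 / 0.016² ≈ 3751.56 → 3752.
At a 55% response rate, contacts needed = 3752 / 0.55 ≈ 6821.82 → 6822.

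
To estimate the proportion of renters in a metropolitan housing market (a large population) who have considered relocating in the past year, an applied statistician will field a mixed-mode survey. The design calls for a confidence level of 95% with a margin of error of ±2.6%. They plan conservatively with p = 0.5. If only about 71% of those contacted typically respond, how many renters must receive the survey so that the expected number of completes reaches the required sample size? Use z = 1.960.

Completed interviews needed: n₀ = 1.960² × 0.2500 / 0.026² ≈ 1420.71 → 1421.
At a 71% response rate, contacts needed = 1421 / 0.71 ≈ 2001.41 → 2002.

2002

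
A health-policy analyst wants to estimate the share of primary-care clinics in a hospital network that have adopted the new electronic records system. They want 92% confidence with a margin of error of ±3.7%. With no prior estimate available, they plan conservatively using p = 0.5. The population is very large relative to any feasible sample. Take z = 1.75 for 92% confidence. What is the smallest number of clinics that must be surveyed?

560

With p = 0.5, p(1−p) = 0.25.
n = z²·p(1−p)/E² = 1.75² × 0.2500 / 0.037² = 3.0625 × 0.2500 / 0.001369 ≈ 559.26.
Rounding up gives n = 560.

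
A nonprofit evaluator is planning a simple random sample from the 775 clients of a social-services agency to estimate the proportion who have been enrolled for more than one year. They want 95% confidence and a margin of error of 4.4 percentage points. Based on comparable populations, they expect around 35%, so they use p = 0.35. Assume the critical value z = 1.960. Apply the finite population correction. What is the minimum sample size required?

286

Unadjusted: n₀ = 1.960² × 0.35 × 0.65 / 0.044² ≈ 451.43, so n₀ = 452.
Finite population correction with N = 775: n = n₀ / (1 + (n₀−1)/N) = 452 / (1 + 451/775) = 452 / 1.5819 ≈ 285.73.
Rounding up, n = 286.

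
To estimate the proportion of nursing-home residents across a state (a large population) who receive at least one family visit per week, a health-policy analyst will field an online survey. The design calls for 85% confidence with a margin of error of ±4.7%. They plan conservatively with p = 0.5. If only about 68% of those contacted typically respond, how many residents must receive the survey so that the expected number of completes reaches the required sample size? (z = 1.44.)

346

Completed interviews needed: n₀ = 1.44² × 0.2500 / 0.047² ≈ 234.68 → 235.
At a 68% response rate, contacts needed = 235 / 0.68 ≈ 345.59 → 346.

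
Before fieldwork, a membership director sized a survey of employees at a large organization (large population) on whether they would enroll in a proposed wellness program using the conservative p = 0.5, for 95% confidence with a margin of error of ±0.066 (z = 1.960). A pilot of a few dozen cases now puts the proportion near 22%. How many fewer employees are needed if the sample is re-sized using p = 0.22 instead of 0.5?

Conservative (p = 0.5): n = 1.960² × 0.25 / 0.066² ≈ 220.48 → 221.
Using p = 0.22: p(1−p) = 0.1716, so n = 1.960² × 0.1716 / 0.066² ≈ 151.34 → 152.
Reduction: 221 − 152 = 69.

69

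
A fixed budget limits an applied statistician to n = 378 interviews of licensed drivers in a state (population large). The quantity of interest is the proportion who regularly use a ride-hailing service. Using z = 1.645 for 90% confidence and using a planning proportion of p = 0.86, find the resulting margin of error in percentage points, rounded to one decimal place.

SE(p̂) = √[p(1−p)/n] = √[0.1204/378] = 0.01785.
E = z × SE = 1.645 × 0.01785 = 0.02936, or 2.9 percentage points.

2.9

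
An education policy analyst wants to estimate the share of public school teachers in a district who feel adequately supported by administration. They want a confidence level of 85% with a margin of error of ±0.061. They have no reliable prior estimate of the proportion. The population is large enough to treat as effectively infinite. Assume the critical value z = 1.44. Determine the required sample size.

140

With no prior estimate, use p = 0.5, giving p(1−p) = 0.25.
n = z²·p(1−p)/E² = 1.44² × 0.2500 / 0.061² = 2.0736 × 0.2500 / 0.003721 ≈ 139.32.
Rounding up gives n = 140.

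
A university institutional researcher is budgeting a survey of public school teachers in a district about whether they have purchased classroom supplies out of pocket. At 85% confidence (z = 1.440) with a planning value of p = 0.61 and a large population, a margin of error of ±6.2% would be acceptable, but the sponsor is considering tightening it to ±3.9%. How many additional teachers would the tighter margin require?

At ±6.2%: n = 1.440² × 0.2379 / 0.062² ≈ 128.33 → 129.
At ±3.9%: n = 1.440² × 0.2379 / 0.039² ≈ 324.33 → 325.
Additional respondents: 325 − 129 = 196.

196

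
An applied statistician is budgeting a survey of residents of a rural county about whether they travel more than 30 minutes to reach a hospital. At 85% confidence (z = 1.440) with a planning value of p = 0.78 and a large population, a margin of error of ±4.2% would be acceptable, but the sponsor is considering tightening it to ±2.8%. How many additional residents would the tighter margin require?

252

At ±4.2%: n = 1.440² × 0.1716 / 0.042² ≈ 201.72 → 202.
At ±2.8%: n = 1.440² × 0.1716 / 0.028² ≈ 453.86 → 454.
Additional respondents: 454 − 202 = 252.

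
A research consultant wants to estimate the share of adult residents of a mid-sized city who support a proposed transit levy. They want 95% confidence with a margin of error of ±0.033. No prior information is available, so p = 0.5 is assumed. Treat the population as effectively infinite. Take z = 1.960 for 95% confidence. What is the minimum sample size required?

882

With p = 0.5, p(1−p) = 0.25.
n = z²·p(1−p)/E² = 1.960² × 0.2500 / 0.033² = 3.8416 × 0.2500 / 0.001089 ≈ 881.91.
Rounding up gives n = 882.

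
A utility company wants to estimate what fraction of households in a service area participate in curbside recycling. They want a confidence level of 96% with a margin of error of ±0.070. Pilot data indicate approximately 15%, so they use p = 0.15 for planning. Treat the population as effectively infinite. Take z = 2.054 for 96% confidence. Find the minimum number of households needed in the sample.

With p = 0.15, p(1−p) = 0.1275.
n = z²·p(1−p)/E² = 2.054² × 0.1275 / 0.070² = 4.2189 × 0.1275 / 0.004900 ≈ 109.78.
Rounding up gives n = 110.

110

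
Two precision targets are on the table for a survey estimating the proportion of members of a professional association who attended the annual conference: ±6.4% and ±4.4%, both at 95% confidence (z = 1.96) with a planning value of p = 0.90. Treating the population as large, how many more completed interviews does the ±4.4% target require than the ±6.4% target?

At ±6.4%: n = 1.96² × 0.0900 / 0.064² ≈ 84.41 → 85.
At ±4.4%: n = 1.96² × 0.0900 / 0.044² ≈ 178.59 → 179.
Additional respondents: 179 − 85 = 94.

94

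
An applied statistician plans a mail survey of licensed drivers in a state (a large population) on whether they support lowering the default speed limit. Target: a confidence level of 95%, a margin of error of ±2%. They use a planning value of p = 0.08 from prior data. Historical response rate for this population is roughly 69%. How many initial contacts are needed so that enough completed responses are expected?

1025

For 95% confidence, z = 1.96.
Completed interviews needed: n₀ = 1.96² × 0.0736 / 0.020² ≈ 706.85 → 707.
At a 69% response rate, contacts needed = 707 / 0.69 ≈ 1024.64 → 1025.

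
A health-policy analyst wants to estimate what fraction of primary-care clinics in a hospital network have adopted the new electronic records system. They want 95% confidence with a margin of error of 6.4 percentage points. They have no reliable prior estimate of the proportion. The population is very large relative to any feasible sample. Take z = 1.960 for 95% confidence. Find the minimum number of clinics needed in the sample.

With no prior estimate, use p = 0.5, giving p(1−p) = 0.25.
n = z²·p(1−p)/E² = 1.960² × 0.2500 / 0.064² = 3.8416 × 0.2500 / 0.004096 ≈ 234.47.
Rounding up gives n = 235.

235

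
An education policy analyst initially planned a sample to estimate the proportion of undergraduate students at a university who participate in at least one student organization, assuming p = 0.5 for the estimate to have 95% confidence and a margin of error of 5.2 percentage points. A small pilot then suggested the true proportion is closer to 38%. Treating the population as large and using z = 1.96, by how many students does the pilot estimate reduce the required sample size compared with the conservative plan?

Conservative (p = 0.5): n = 1.96² × 0.25 / 0.052² ≈ 355.18 → 356.
Using p = 0.38: p(1−p) = 0.2356, so n = 1.96² × 0.2356 / 0.052² ≈ 334.72 → 335.
Reduction: 356 − 335 = 21.

21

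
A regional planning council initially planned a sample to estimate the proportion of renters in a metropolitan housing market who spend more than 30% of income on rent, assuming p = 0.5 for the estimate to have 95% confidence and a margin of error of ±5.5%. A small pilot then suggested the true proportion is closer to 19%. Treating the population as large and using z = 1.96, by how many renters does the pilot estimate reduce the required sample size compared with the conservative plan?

122

Conservative (p = 0.5): n = 1.96² × 0.25 / 0.055² ≈ 317.49 → 318.
Using p = 0.19: p(1−p) = 0.1539, so n = 1.96² × 0.1539 / 0.055² ≈ 195.45 → 196.
Reduction: 318 − 196 = 122.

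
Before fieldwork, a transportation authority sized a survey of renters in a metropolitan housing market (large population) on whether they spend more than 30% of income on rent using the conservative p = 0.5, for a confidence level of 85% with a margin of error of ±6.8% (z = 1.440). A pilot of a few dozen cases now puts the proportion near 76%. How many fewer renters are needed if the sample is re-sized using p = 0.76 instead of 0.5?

31

Conservative (p = 0.5): n = 1.440² × 0.25 / 0.068² ≈ 112.11 → 113.
Using p = 0.76: p(1−p) = 0.1824, so n = 1.440² × 0.1824 / 0.068² ≈ 81.80 → 82.
Reduction: 113 − 82 = 31.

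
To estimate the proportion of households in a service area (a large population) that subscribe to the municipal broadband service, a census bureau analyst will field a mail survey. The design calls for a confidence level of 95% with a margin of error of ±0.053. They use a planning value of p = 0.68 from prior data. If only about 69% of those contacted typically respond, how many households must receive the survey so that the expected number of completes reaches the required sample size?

432

For 95% confidence, z = 1.96.
Completed interviews needed: n₀ = 1.96² × 0.2176 / 0.053² ≈ 297.59 → 298.
At a 69% response rate, contacts needed = 298 / 0.69 ≈ 431.88 → 432.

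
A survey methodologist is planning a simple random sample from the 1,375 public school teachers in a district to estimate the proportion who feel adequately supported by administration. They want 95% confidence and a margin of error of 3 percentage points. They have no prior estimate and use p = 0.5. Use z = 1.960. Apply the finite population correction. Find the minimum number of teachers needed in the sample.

Unadjusted: n₀ = 1.960² × 0.50 × 0.50 / 0.030² ≈ 1067.11, so n₀ = 1068.
Finite population correction with N = 1,375: n = n₀ / (1 + (n₀−1)/N) = 1068 / (1 + 1067/1375) = 1068 / 1.7760 ≈ 601.35.
Rounding up, n = 602.

602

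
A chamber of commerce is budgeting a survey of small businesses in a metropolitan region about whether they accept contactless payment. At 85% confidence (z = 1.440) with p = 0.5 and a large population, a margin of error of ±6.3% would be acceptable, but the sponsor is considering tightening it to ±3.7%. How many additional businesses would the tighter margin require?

248

At ±6.3%: n = 1.440² × 0.2500 / 0.063² ≈ 130.61 → 131.
At ±3.7%: n = 1.440² × 0.2500 / 0.037² ≈ 378.67 → 379.
Additional respondents: 379 − 131 = 248.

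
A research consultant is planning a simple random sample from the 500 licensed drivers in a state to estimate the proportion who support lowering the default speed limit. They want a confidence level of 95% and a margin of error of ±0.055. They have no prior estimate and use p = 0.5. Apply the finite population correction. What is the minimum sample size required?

195

For 95% confidence, z = 1.960.
Unadjusted: n₀ = 1.960² × 0.50 × 0.50 / 0.055² ≈ 317.49, so n₀ = 318.
Finite population correction with N = 500: n = n₀ / (1 + (n₀−1)/N) = 318 / (1 + 317/500) = 318 / 1.6340 ≈ 194.61.
Rounding up, n = 195.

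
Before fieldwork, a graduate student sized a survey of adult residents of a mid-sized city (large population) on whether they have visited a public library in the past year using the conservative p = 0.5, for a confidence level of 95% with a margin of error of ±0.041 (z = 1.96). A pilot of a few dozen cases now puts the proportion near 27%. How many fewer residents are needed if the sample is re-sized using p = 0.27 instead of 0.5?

Conservative (p = 0.5): n = 1.96² × 0.25 / 0.041² ≈ 571.33 → 572.
Using p = 0.27: p(1−p) = 0.1971, so n = 1.96² × 0.1971 / 0.041² ≈ 450.43 → 451.
Reduction: 572 − 451 = 121.

121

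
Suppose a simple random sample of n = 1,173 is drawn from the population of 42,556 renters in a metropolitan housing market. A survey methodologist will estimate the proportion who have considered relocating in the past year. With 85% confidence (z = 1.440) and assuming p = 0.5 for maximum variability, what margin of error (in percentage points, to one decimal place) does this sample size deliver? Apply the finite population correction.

Finite-population factor: (N−n)/(N−1) = (42556−1173)/(42556−1) = 0.9725.
SE(p̂) = √[p(1−p)/n · (N−n)/(N−1)] = √[0.2500/1173 × 0.9725] = 0.01440.
E = z × SE = 1.440 × 0.01440 = 0.02073 ≈ 2.1 percentage points.

2.1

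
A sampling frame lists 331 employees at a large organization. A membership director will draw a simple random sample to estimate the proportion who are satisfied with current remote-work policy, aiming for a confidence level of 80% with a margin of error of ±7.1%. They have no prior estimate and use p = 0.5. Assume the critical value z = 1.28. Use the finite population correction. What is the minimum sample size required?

Unadjusted: n₀ = 1.28² × 0.50 × 0.50 / 0.071² ≈ 81.25, so n₀ = 82.
Finite population correction with N = 331: n = n₀ / (1 + (n₀−1)/N) = 82 / (1 + 81/331) = 82 / 1.2447 ≈ 65.88.
Rounding up, n = 66.

66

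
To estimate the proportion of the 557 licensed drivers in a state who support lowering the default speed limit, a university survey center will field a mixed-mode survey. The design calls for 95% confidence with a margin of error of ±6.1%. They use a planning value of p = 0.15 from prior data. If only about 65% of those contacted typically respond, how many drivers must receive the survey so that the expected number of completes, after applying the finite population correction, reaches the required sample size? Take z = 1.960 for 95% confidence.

165

Completed interviews needed (unadjusted): n₀ = 1.960² × 0.1275 / 0.061² ≈ 131.63 → 132.
FPC for N = 557: n = 132 / (1 + 131/557) = 132 / 1.2352 ≈ 106.87 → 107.
At a 65% response rate, contacts needed = 107 / 0.65 ≈ 164.62 → 165.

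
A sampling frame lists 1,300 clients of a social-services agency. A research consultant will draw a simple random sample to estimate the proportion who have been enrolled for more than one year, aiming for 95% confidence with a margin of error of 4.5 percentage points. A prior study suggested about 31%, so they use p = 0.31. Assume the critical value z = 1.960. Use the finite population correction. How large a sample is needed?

310

Unadjusted: n₀ = 1.960² × 0.31 × 0.69 / 0.045² ≈ 405.79, so n₀ = 406.
Finite population correction with N = 1,300: n = n₀ / (1 + (n₀−1)/N) = 406 / (1 + 405/1300) = 406 / 1.3115 ≈ 309.56.
Rounding up, n = 310.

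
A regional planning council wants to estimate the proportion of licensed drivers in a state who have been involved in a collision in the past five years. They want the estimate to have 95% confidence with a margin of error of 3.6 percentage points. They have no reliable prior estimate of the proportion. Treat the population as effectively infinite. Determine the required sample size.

For 95% confidence, z = 1.960.
With no prior estimate, use p = 0.5, giving p(1−p) = 0.25.
n = z²·p(1−p)/E² = 1.960² × 0.2500 / 0.036² = 3.8416 × 0.2500 / 0.001296 ≈ 741.05.
Rounding up gives n = 742.

742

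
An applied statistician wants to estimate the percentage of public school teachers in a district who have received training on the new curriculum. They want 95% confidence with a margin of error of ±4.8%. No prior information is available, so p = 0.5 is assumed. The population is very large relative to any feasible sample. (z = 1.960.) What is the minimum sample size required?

With p = 0.5, p(1−p) = 0.25.
n = z²·p(1−p)/E² = 1.960² × 0.2500 / 0.048² = 3.8416 × 0.2500 / 0.002304 ≈ 416.84.
Rounding up gives n = 417.

417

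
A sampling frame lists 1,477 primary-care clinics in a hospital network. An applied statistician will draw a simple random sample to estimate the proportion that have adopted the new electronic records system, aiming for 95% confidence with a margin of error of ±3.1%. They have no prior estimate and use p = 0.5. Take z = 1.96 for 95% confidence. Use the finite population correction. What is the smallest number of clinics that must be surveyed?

Unadjusted: n₀ = 1.96² × 0.50 × 0.50 / 0.031² ≈ 999.38, so n₀ = 1000.
Finite population correction with N = 1,477: n = n₀ / (1 + (n₀−1)/N) = 1000 / (1 + 999/1477) = 1000 / 1.6764 ≈ 596.53.
Rounding up, n = 597.

597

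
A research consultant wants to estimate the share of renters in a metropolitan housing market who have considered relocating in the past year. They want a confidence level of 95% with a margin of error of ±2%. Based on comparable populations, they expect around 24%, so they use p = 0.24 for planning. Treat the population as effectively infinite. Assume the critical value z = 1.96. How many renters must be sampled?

With p = 0.24, p(1−p) = 0.1824.
n = z²·p(1−p)/E² = 1.96² × 0.1824 / 0.020² = 3.8416 × 0.1824 / 0.000400 ≈ 1751.77.
Rounding up gives n = 1752.

1752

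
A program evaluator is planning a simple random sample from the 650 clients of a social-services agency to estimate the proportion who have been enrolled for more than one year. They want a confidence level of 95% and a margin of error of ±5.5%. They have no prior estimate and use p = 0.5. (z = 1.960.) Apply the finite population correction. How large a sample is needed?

Unadjusted: n₀ = 1.960² × 0.50 × 0.50 / 0.055² ≈ 317.49, so n₀ = 318.
Finite population correction with N = 650: n = n₀ / (1 + (n₀−1)/N) = 318 / (1 + 317/650) = 318 / 1.4877 ≈ 213.75.
Rounding up, n = 214.

214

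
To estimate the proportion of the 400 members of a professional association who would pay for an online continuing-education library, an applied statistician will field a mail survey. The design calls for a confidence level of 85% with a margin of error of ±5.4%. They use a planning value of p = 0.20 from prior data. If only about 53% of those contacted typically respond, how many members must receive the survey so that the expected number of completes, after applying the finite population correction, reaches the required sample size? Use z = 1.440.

168

Completed interviews needed (unadjusted): n₀ = 1.440² × 0.1600 / 0.054² ≈ 113.78 → 114.
FPC for N = 400: n = 114 / (1 + 113/400) = 114 / 1.2825 ≈ 88.89 → 89.
At a 53% response rate, contacts needed = 89 / 0.53 ≈ 167.92 → 168.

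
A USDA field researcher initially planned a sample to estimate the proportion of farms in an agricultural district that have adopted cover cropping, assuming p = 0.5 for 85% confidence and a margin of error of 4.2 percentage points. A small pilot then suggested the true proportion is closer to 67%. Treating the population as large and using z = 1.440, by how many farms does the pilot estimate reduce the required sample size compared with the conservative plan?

Conservative (p = 0.5): n = 1.440² × 0.25 / 0.042² ≈ 293.88 → 294.
Using p = 0.67: p(1−p) = 0.2211, so n = 1.440² × 0.2211 / 0.042² ≈ 259.91 → 260.
Reduction: 294 − 260 = 34.

34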